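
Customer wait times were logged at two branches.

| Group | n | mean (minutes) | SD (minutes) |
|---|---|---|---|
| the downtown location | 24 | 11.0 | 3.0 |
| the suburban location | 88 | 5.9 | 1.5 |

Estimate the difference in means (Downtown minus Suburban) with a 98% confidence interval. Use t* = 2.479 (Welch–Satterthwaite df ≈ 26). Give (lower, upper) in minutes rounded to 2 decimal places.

SE₁ = s₁/√n₁ = 3.0/√24 = 0.6124; SE₂ = 1.5/√88 = 0.1599.
Independent samples, unequal variances: SE_diff = √(SE₁² + SE₂²) = √(0.37503376 + 0.02556801) = 0.6329.
t* = 2.479, so margin of error = 2.479 × 0.6329 = 1.5690.
Difference in means = 11.0 − 5.9 = 5.1000.
5.1000 ± 1.5690 → (3.53, 6.67).

(3.53, 6.67)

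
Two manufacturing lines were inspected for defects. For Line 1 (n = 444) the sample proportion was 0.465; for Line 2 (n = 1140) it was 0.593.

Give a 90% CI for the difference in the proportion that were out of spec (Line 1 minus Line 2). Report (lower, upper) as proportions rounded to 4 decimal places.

The two standard errors are √(0.4650×0.5350/444) = 0.02367 and √(0.5930×0.4070/1140) = 0.01455.
Because the samples are independent, SE_diff = √(0.02367² + 0.01455²) = 0.02778.
Using z* = 1.645 for 90%, ME = 1.645 × 0.02778 = 0.04570.
p̂₁ − p̂₂ = -0.1280; interval -0.1280 ± 0.04570 gives (-0.1737, -0.0823).

(-0.1737, -0.0823)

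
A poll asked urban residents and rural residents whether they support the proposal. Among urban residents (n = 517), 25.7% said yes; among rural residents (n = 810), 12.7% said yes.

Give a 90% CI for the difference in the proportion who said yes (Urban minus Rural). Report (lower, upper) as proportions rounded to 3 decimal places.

(0.093, 0.167)

The two standard errors are √(0.2570×0.7430/517) = 0.01922 and √(0.1270×0.8730/810) = 0.01170.
Because the samples are independent, SE_diff = √(0.01922² + 0.01170²) = 0.02250.
Using z* = 1.645 for 90%, ME = 1.645 × 0.02250 = 0.03701.
p̂₁ − p̂₂ = 0.1300; interval 0.1300 ± 0.03701 gives (0.093, 0.167).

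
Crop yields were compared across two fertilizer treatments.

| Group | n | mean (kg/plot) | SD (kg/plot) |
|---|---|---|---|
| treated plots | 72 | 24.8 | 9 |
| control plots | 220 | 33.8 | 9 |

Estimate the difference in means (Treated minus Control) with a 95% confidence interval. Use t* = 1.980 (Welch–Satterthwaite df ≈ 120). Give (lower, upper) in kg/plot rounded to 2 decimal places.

(-11.42, -6.58)

SE₁ = s₁/√n₁ = 9/√72 = 1.0607; SE₂ = 9/√220 = 0.6068.
Independent samples, unequal variances: SE_diff = √(SE₁² + SE₂²) = √(1.12508449 + 0.36820624) = 1.2220.
t* = 1.980, so margin of error = 1.980 × 1.2220 = 2.4196.
Difference in means = 24.8 − 33.8 = -9.0000.
-9.0000 ± 2.4196 → (-11.42, -6.58).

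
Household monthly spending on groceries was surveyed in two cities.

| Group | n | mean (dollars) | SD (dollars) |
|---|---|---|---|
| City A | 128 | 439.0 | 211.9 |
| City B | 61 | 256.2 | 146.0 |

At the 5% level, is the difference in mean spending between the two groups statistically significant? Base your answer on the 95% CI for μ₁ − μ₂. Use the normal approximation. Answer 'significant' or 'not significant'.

Per-group SEs: s₁/√n₁ = 211.9/√128 = 18.7295, s₂/√n₂ = 146.0/√61 = 18.6934.
Unpooled SE of the difference: √(350.79417025 + 349.44320356) = 26.4620.
Margin of error = z* · SE = 1.960 × 26.4620 = 51.8655.
x̄₁ − x̄₂ = 439.0 − 256.2 = 182.8000.
CI: 182.8000 ± 51.8655 = (130.9345, 234.6655).
The interval (130.9345, 234.6655) does not contain 0, so the difference is significant.

significant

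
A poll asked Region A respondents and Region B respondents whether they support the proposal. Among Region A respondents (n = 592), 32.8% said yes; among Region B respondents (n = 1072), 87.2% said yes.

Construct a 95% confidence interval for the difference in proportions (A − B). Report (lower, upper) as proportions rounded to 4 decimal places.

SE₁ = √(p̂₁(1−p̂₁)/n₁) = √(0.3280·0.6720/592) = 0.01930; SE₂ = √(0.8720·0.1280/1072) = 0.01020.
Independent samples: SE of the difference = √(SE₁² + SE₂²) = √(0.00037249 + 0.00010404) = 0.02183.
z* for 95% confidence is 1.960, so the margin of error is 1.960 × 0.02183 = 0.04279.
Point estimate p̂₁ − p̂₂ = 0.3280 − 0.8720 = -0.5440.
-0.5440 ± 0.04279 → (-0.5868, -0.5012).

(-0.5868, -0.5012)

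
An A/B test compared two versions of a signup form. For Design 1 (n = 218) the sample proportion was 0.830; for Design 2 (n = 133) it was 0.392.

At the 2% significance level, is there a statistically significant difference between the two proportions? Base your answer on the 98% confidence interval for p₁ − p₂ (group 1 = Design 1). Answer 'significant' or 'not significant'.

significant

The two standard errors are √(0.8300×0.1700/218) = 0.02544 and √(0.3920×0.6080/133) = 0.04233.
Because the samples are independent, SE_diff = √(0.02544² + 0.04233²) = 0.04939.
Using z* = 2.326 for 98%, ME = 2.326 × 0.04939 = 0.11488.
p̂₁ − p̂₂ = 0.4380; interval 0.4380 ± 0.11488 gives (0.32312, 0.55288).
The interval (0.32312, 0.55288) does not contain 0, so the difference is significant.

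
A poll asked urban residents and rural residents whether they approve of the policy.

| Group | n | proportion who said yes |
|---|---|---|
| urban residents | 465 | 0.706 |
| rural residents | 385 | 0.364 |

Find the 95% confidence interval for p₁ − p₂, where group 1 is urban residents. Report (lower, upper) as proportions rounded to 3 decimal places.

The two standard errors are √(0.7060×0.2940/465) = 0.02113 and √(0.3640×0.6360/385) = 0.02452.
Because the samples are independent, SE_diff = √(0.02113² + 0.02452²) = 0.03237.
Using z* = 1.960 for 95%, ME = 1.960 × 0.03237 = 0.06345.
p̂₁ − p̂₂ = 0.3420; interval 0.3420 ± 0.06345 gives (0.279, 0.405).

(0.279, 0.405)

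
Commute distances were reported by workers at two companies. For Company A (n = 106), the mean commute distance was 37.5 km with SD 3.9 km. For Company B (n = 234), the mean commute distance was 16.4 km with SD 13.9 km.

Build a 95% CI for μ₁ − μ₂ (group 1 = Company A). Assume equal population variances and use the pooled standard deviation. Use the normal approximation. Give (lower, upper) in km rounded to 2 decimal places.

s_p = √[((n₁−1)s₁² + (n₂−1)s₂²)/(n₁+n₂−2)] = √[(105·3.9² + 233·13.9²)/338] = 11.7437.
SE = 11.7437·√(1/106 + 1/234) = 1.3749.
With z* = 1.960, margin = 1.960 × 1.3749 = 2.6948.
x̄₁ − x̄₂ = 37.5 − 16.4 = 21.1000; interval 21.1000 ± 2.6948 = (18.41, 23.79).

(18.41, 23.79)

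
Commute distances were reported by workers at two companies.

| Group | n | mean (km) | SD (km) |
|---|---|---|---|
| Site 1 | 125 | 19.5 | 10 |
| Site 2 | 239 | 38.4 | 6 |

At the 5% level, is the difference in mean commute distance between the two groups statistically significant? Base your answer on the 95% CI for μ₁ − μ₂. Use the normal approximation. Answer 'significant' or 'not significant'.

significant

Per-group SEs: s₁/√n₁ = 10/√125 = 0.8944, s₂/√n₂ = 6/√239 = 0.3881.
Unpooled SE of the difference: √(0.79995136 + 0.15062161) = 0.9750.
Margin of error = z* · SE = 1.960 × 0.9750 = 1.9110.
x̄₁ − x̄₂ = 19.5 − 38.4 = -18.9000.
CI: -18.9000 ± 1.9110 = (-20.8110, -16.9890).
The interval (-20.8110, -16.9890) does not contain 0, so the difference is significant.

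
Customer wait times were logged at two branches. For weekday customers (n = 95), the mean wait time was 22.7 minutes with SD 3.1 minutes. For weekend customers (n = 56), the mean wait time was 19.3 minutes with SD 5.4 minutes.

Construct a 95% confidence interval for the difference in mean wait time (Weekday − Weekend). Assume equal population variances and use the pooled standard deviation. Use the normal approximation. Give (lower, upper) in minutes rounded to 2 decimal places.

s_p = √[((n₁−1)s₁² + (n₂−1)s₂²)/(n₁+n₂−2)] = √[(94·3.1² + 55·5.4²)/149] = 4.1020.
SE = 4.1020·√(1/95 + 1/56) = 0.6911.
With z* = 1.960, margin = 1.960 × 0.6911 = 1.3546.
x̄₁ − x̄₂ = 22.7 − 19.3 = 3.4000; interval 3.4000 ± 1.3546 = (2.05, 4.75).

(2.05, 4.75)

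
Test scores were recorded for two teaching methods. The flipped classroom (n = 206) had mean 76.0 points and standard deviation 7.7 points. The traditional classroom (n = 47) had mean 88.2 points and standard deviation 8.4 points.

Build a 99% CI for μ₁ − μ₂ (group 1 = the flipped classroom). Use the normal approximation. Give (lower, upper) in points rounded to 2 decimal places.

(-15.65, -8.75)

SE₁ = s₁/√n₁ = 7.7/√206 = 0.5365; SE₂ = 8.4/√47 = 1.2253.
Independent samples, unequal variances: SE_diff = √(SE₁² + SE₂²) = √(0.28783225 + 1.50136009) = 1.3376.
z* = 2.576, so margin of error = 2.576 × 1.3376 = 3.4457.
Difference in means = 76.0 − 88.2 = -12.2000.
-12.2000 ± 3.4457 → (-15.65, -8.75).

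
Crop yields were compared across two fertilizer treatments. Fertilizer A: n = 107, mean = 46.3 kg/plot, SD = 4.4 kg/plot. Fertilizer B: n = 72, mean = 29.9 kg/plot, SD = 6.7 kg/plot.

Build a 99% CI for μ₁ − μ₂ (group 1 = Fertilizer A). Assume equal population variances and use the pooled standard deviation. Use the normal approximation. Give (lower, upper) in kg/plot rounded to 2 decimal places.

s_p = √[((n₁−1)s₁² + (n₂−1)s₂²)/(n₁+n₂−2)] = √[(106·4.4² + 71·6.7²)/177] = 5.4407.
SE = 5.4407·√(1/107 + 1/72) = 0.8293.
With z* = 2.576, margin = 2.576 × 0.8293 = 2.1363.
x̄₁ − x̄₂ = 46.3 − 29.9 = 16.4000; interval 16.4000 ± 2.1363 = (14.26, 18.54).

(14.26, 18.54)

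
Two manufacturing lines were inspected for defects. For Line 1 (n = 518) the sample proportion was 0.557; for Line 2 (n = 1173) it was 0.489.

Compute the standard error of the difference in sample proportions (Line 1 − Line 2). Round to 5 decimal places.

0.02626

Each SE is √(p̂(1−p̂)/n): √(0.5570·0.4430/518) = 0.02183 and √(0.4890·0.5110/1173) = 0.01460.
SE(p̂₁ − p̂₂) = √(SE₁² + SE₂²) = √(0.0004765489 + 0.00021316) = 0.02626, since the two samples are independent.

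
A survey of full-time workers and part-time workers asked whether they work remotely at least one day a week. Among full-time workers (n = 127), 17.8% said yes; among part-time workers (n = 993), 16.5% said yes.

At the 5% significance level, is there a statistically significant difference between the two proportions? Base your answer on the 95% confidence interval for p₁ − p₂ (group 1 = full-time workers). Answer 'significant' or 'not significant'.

Each SE is √(p̂(1−p̂)/n): √(0.1780·0.8220/127) = 0.03394 and √(0.1650·0.8350/993) = 0.01178.
SE(p̂₁ − p̂₂) = √(SE₁² + SE₂²) = √(0.0011519236 + 0.0001387684) = 0.03593, since the two samples are independent.
At 95% confidence z* = 1.960; margin = 1.960 × 0.03593 = 0.07042.
The difference is 0.1780 − 0.1650 = 0.0130, so the interval is 0.0130 ± 0.07042 = (-0.05742, 0.08342).
The interval (-0.05742, 0.08342) contains 0, so the difference is not significant.

not significant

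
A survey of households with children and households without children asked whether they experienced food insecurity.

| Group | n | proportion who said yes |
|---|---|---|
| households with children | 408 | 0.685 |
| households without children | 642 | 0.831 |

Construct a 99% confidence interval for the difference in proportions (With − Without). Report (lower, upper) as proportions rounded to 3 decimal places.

Each SE is √(p̂(1−p̂)/n): √(0.6850·0.3150/408) = 0.02300 and √(0.8310·0.1690/642) = 0.01479.
SE(p̂₁ − p̂₂) = √(SE₁² + SE₂²) = √(0.000529 + 0.0002187441) = 0.02734, since the two samples are independent.
At 99% confidence z* = 2.576; margin = 2.576 × 0.02734 = 0.07043.
The difference is 0.6850 − 0.8310 = -0.1460, so the interval is -0.1460 ± 0.07043 = (-0.216, -0.076).

(-0.216, -0.076)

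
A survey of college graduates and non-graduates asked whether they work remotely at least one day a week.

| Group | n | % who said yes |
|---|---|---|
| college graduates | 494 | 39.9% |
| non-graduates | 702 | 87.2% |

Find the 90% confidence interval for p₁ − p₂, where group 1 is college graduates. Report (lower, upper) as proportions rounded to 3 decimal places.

SE₁ = √(p̂₁(1−p̂₁)/n₁) = √(0.3990·0.6010/494) = 0.02203; SE₂ = √(0.8720·0.1280/702) = 0.01261.
Independent samples: SE of the difference = √(SE₁² + SE₂²) = √(0.0004853209 + 0.0001590121) = 0.02538.
z* for 90% confidence is 1.645, so the margin of error is 1.645 × 0.02538 = 0.04175.
Point estimate p̂₁ − p̂₂ = 0.3990 − 0.8720 = -0.4730.
-0.4730 ± 0.04175 → (-0.515, -0.431).

(-0.515, -0.431)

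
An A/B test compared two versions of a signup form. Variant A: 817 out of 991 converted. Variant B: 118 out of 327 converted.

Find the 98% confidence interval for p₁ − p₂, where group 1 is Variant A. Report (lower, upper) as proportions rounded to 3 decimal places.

(0.396, 0.531)

Sample proportions: 817/991 = 0.8244, 118/327 = 0.3609.
Each SE is √(p̂(1−p̂)/n): √(0.8244·0.1756/991) = 0.01209 and √(0.3609·0.6391/327) = 0.02656.
SE(p̂₁ − p̂₂) = √(SE₁² + SE₂²) = √(0.0001461681 + 0.0007054336) = 0.02918, since the two samples are independent.
At 98% confidence z* = 2.326; margin = 2.326 × 0.02918 = 0.06787.
The difference is 0.8244 − 0.3609 = 0.4635, so the interval is 0.4635 ± 0.06787 = (0.396, 0.531).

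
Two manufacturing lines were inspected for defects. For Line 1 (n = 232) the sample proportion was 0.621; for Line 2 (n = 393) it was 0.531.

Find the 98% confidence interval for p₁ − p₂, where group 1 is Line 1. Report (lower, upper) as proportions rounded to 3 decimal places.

(-0.004, 0.184)

SE₁ = √(p̂₁(1−p̂₁)/n₁) = √(0.6210·0.3790/232) = 0.03185; SE₂ = √(0.5310·0.4690/393) = 0.02517.
Independent samples: SE of the difference = √(SE₁² + SE₂²) = √(0.0010144225 + 0.0006335289) = 0.04059.
z* for 98% confidence is 2.326, so the margin of error is 2.326 × 0.04059 = 0.09441.
Point estimate p̂₁ − p̂₂ = 0.6210 − 0.5310 = 0.0900.
0.0900 ± 0.09441 → (-0.004, 0.184).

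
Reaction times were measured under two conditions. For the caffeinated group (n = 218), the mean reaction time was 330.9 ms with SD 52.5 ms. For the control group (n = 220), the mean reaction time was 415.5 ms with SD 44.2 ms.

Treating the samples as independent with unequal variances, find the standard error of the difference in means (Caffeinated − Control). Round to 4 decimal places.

Per-group SEs: s₁/√n₁ = 52.5/√218 = 3.5557, s₂/√n₂ = 44.2/√220 = 2.9800.
Unpooled SE of the difference: √(12.64300249 + 8.8804) = 4.6393.

4.6393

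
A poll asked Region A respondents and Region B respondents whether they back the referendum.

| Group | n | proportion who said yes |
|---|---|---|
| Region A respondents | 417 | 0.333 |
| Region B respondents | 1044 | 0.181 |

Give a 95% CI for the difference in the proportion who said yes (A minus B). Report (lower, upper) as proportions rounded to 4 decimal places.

Each SE is √(p̂(1−p̂)/n): √(0.3330·0.6670/417) = 0.02308 and √(0.1810·0.8190/1044) = 0.01192.
SE(p̂₁ − p̂₂) = √(SE₁² + SE₂²) = √(0.0005326864 + 0.0001420864) = 0.02598, since the two samples are independent.
At 95% confidence z* = 1.960; margin = 1.960 × 0.02598 = 0.05092.
The difference is 0.3330 − 0.1810 = 0.1520, so the interval is 0.1520 ± 0.05092 = (0.1011, 0.2029).

(0.1011, 0.2029)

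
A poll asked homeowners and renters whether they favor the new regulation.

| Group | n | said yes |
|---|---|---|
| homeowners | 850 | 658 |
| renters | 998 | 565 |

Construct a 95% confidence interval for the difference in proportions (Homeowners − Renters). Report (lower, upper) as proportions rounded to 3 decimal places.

(0.166, 0.250)

First, p̂₁ = 658/850 = 0.7741; p̂₂ = 565/998 = 0.5661.
The two standard errors are √(0.7741×0.2259/850) = 0.01434 and √(0.5661×0.4339/998) = 0.01569.
Because the samples are independent, SE_diff = √(0.01434² + 0.01569²) = 0.02126.
Using z* = 1.960 for 95%, ME = 1.960 × 0.02126 = 0.04167.
p̂₁ − p̂₂ = 0.2080; interval 0.2080 ± 0.04167 gives (0.166, 0.250).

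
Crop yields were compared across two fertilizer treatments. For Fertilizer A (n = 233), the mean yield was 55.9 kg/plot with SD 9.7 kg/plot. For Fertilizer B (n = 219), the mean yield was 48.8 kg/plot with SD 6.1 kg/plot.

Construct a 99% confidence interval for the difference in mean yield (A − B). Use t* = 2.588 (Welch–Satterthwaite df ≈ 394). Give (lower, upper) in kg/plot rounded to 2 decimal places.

(5.14, 9.06)

Per-group SEs: s₁/√n₁ = 9.7/√233 = 0.6355, s₂/√n₂ = 6.1/√219 = 0.4122.
Unpooled SE of the difference: √(0.40386025 + 0.16990884) = 0.7575.
Margin of error = t* · SE = 2.588 × 0.7575 = 1.9604.
x̄₁ − x̄₂ = 55.9 − 48.8 = 7.1000.
CI: 7.1000 ± 1.9604 = (5.14, 9.06).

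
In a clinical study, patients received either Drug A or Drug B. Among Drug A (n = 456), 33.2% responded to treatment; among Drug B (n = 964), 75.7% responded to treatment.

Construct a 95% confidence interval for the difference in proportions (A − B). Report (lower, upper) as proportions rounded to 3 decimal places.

(-0.476, -0.374)

The two standard errors are √(0.3320×0.6680/456) = 0.02205 and √(0.7570×0.2430/964) = 0.01381.
Because the samples are independent, SE_diff = √(0.02205² + 0.01381²) = 0.02602.
Using z* = 1.960 for 95%, ME = 1.960 × 0.02602 = 0.05100.
p̂₁ − p̂₂ = -0.4250; interval -0.4250 ± 0.05100 gives (-0.476, -0.374).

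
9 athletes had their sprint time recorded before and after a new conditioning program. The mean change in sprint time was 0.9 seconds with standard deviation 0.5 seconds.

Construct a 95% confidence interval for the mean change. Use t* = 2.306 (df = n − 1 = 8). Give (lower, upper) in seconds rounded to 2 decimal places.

Paired design: SE = s_d/√n = 0.5/√9 = 0.1667.
t* = 2.306; margin of error = 2.306 × 0.1667 = 0.3844.
0.9 ± 0.3844 → (0.52, 1.28).

(0.52, 1.28)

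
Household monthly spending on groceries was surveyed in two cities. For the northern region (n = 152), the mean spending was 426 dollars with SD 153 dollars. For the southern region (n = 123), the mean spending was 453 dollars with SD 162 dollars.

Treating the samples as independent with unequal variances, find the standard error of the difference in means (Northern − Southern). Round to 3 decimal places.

Per-group SEs: s₁/√n₁ = 153/√152 = 12.4099, s₂/√n₂ = 162/√123 = 14.6070.
Unpooled SE of the difference: √(154.00561801 + 213.364449) = 19.1669.

19.167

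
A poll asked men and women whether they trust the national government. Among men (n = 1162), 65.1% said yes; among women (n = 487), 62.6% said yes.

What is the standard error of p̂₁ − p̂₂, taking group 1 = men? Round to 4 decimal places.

Each SE is √(p̂(1−p̂)/n): √(0.6510·0.3490/1162) = 0.01398 and √(0.6260·0.3740/487) = 0.02193.
SE(p̂₁ − p̂₂) = √(SE₁² + SE₂²) = √(0.0001954404 + 0.0004809249) = 0.02601, since the two samples are independent.

0.0260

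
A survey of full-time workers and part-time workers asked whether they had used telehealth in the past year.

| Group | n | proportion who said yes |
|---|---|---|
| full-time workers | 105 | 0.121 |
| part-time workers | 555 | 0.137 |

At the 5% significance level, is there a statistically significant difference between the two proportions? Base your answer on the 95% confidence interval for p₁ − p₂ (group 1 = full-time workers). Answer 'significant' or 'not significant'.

SE₁ = √(p̂₁(1−p̂₁)/n₁) = √(0.1210·0.8790/105) = 0.03183; SE₂ = √(0.1370·0.8630/555) = 0.01460.
Independent samples: SE of the difference = √(SE₁² + SE₂²) = √(0.0010131489 + 0.00021316) = 0.03502.
z* for 95% confidence is 1.960, so the margin of error is 1.960 × 0.03502 = 0.06864.
Point estimate p̂₁ − p̂₂ = 0.1210 − 0.1370 = -0.0160.
-0.0160 ± 0.06864 → (-0.08464, 0.05264).
The interval (-0.08464, 0.05264) contains 0, so the difference is not significant.

not significant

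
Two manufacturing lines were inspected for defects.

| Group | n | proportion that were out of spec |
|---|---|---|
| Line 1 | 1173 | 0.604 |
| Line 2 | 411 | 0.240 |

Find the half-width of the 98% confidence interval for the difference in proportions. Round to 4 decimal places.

Each SE is √(p̂(1−p̂)/n): √(0.6040·0.3960/1173) = 0.01428 and √(0.2400·0.7600/411) = 0.02107.
SE(p̂₁ − p̂₂) = √(SE₁² + SE₂²) = √(0.0002039184 + 0.0004439449) = 0.02545, since the two samples are independent.
At 98% confidence z* = 2.326; margin = 2.326 × 0.02545 = 0.05920.

0.0592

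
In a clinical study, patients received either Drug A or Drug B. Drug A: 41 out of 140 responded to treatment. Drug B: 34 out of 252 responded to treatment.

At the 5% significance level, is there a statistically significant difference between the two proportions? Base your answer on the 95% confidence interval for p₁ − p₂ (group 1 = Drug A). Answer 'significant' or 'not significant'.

significant

First, p̂₁ = 41/140 = 0.2929; p̂₂ = 34/252 = 0.1349.
The two standard errors are √(0.2929×0.7071/140) = 0.03846 and √(0.1349×0.8651/252) = 0.02152.
Because the samples are independent, SE_diff = √(0.03846² + 0.02152²) = 0.04407.
Using z* = 1.960 for 95%, ME = 1.960 × 0.04407 = 0.08638.
p̂₁ − p̂₂ = 0.1580; interval 0.1580 ± 0.08638 gives (0.07162, 0.24438).
The interval (0.07162, 0.24438) does not contain 0, so the difference is significant.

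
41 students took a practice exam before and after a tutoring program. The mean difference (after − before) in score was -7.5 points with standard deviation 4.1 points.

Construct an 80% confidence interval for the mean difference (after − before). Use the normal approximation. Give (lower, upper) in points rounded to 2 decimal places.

(-8.32, -6.68)

This is a matched-pairs design, so SE = s_d/√n = 4.1/√41 = 0.6403.
Margin = 1.282 × 0.6403 = 0.8209; the interval is -7.5 ± 0.8209 = (-8.32, -6.68).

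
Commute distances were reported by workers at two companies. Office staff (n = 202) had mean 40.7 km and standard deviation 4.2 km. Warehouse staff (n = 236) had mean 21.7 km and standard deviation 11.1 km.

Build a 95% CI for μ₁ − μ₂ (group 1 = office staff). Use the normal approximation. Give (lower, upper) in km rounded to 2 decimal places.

(17.47, 20.53)

Per-group SEs: s₁/√n₁ = 4.2/√202 = 0.2955, s₂/√n₂ = 11.1/√236 = 0.7225.
Unpooled SE of the difference: √(0.08732025 + 0.52200625) = 0.7806.
Margin of error = z* · SE = 1.960 × 0.7806 = 1.5300.
x̄₁ − x̄₂ = 40.7 − 21.7 = 19.0000.
CI: 19.0000 ± 1.5300 = (17.47, 20.53).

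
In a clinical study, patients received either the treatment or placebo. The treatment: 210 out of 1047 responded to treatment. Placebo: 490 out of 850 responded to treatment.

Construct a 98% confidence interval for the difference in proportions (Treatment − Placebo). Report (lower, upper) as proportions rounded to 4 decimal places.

p̂₁ = 210/1047 = 0.2006 and p̂₂ = 490/850 = 0.5765.
SE₁ = √(p̂₁(1−p̂₁)/n₁) = √(0.2006·0.7994/1047) = 0.01238; SE₂ = √(0.5765·0.4235/850) = 0.01695.
Independent samples: SE of the difference = √(SE₁² + SE₂²) = √(0.0001532644 + 0.0002873025) = 0.02099.
z* for 98% confidence is 2.326, so the margin of error is 2.326 × 0.02099 = 0.04882.
Point estimate p̂₁ − p̂₂ = 0.2006 − 0.5765 = -0.3759.
-0.3759 ± 0.04882 → (-0.4247, -0.3271).

(-0.4247, -0.3271)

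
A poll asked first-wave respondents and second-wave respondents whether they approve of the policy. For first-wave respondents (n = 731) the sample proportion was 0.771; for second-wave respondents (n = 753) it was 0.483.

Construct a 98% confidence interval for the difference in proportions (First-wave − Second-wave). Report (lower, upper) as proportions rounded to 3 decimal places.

The two standard errors are √(0.7710×0.2290/731) = 0.01554 and √(0.4830×0.5170/753) = 0.01821.
Because the samples are independent, SE_diff = √(0.01554² + 0.01821²) = 0.02394.
Using z* = 2.326 for 98%, ME = 2.326 × 0.02394 = 0.05568.
p̂₁ − p̂₂ = 0.2880; interval 0.2880 ± 0.05568 gives (0.232, 0.344).

(0.232, 0.344)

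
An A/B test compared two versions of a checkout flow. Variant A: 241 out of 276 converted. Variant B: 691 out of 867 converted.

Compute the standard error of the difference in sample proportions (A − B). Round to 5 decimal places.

0.02424

p̂₁ = 241/276 = 0.8732 and p̂₂ = 691/867 = 0.7970.
SE₁ = √(p̂₁(1−p̂₁)/n₁) = √(0.8732·0.1268/276) = 0.02003; SE₂ = √(0.7970·0.2030/867) = 0.01366.
Independent samples: SE of the difference = √(SE₁² + SE₂²) = √(0.0004012009 + 0.0001865956) = 0.02424.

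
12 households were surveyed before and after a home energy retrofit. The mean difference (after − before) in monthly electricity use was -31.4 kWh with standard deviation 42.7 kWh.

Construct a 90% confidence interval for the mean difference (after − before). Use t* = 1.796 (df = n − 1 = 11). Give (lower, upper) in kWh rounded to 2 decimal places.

This is a matched-pairs design, so SE = s_d/√n = 42.7/√12 = 12.3264.
Margin = 1.796 × 12.3264 = 22.1382; the interval is -31.4 ± 22.1382 = (-53.54, -9.26).

(-53.54, -9.26)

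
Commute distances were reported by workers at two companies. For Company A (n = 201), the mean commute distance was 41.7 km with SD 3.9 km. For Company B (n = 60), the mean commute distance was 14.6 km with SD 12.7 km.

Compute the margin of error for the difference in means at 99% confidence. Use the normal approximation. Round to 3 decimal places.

4.283

Standard errors of each mean: 3.9/√201 = 0.2751 and 12.7/√60 = 1.6396.
SE(x̄₁ − x̄₂) = √(0.2751² + 1.6396²) = 1.6625 for independent samples with unequal variances.
With z* = 2.576, the margin is 2.576 × 1.6625 = 4.2826.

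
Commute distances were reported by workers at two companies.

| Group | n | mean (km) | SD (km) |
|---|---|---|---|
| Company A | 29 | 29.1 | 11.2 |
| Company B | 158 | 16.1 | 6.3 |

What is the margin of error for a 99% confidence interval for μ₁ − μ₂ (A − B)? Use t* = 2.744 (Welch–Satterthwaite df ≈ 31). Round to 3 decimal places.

SE₁ = s₁/√n₁ = 11.2/√29 = 2.0798; SE₂ = 6.3/√158 = 0.5012.
Independent samples, unequal variances: SE_diff = √(SE₁² + SE₂²) = √(4.32556804 + 0.25120144) = 2.1393.
t* = 2.744, so margin of error = 2.744 × 2.1393 = 5.8702.

5.870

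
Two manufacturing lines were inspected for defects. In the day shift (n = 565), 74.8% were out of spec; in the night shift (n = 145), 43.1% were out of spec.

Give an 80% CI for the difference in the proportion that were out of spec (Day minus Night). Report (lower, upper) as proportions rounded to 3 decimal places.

Each SE is √(p̂(1−p̂)/n): √(0.7480·0.2520/565) = 0.01827 and √(0.4310·0.5690/145) = 0.04113.
SE(p̂₁ − p̂₂) = √(SE₁² + SE₂²) = √(0.0003337929 + 0.0016916769) = 0.04501, since the two samples are independent.
At 80% confidence z* = 1.282; margin = 1.282 × 0.04501 = 0.05770.
The difference is 0.7480 − 0.4310 = 0.3170, so the interval is 0.3170 ± 0.05770 = (0.259, 0.375).

(0.259, 0.375)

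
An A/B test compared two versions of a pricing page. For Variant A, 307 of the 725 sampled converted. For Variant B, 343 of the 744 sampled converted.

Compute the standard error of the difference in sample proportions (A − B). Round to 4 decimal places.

0.0259

p̂₁ = 307/725 = 0.4234 and p̂₂ = 343/744 = 0.4610.
SE₁ = √(p̂₁(1−p̂₁)/n₁) = √(0.4234·0.5766/725) = 0.01835; SE₂ = √(0.4610·0.5390/744) = 0.01828.
Independent samples: SE of the difference = √(SE₁² + SE₂²) = √(0.0003367225 + 0.0003341584) = 0.02590.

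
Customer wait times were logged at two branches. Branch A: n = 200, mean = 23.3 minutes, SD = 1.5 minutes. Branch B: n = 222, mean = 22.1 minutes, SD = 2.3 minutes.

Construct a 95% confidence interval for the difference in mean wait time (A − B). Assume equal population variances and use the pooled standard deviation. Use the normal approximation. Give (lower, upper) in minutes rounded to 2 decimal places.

(0.83, 1.57)

Pooled variance s_p² = [199·1.5² + 221·2.3²] / (200+222−2) = 3.8496, so s_p = 1.9620.
SE_diff = s_p·√(1/n₁ + 1/n₂) = 1.9620·√(1/200 + 1/222) = 0.1913.
z* = 1.960; margin = 1.960 × 0.1913 = 0.3749.
Difference = 23.3 − 22.1 = 1.2000.
1.2000 ± 0.3749 → (0.83, 1.57).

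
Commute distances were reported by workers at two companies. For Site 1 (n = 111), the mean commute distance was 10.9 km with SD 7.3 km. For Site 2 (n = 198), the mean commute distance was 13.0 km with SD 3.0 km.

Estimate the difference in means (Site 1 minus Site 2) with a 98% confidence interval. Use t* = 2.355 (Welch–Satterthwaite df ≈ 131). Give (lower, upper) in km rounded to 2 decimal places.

(-3.81, -0.39)

Per-group SEs: s₁/√n₁ = 7.3/√111 = 0.6929, s₂/√n₂ = 3.0/√198 = 0.2132.
Unpooled SE of the difference: √(0.48011041 + 0.04545424) = 0.7250.
Margin of error = t* · SE = 2.355 × 0.7250 = 1.7074.
x̄₁ − x̄₂ = 10.9 − 13.0 = -2.1000.
CI: -2.1000 ± 1.7074 = (-3.81, -0.39).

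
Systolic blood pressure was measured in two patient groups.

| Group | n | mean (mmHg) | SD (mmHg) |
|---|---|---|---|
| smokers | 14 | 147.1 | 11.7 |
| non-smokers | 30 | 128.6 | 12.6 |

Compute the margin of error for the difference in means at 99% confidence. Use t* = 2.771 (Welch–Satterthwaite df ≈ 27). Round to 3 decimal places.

Standard errors of each mean: 11.7/√14 = 3.1270 and 12.6/√30 = 2.3004.
SE(x̄₁ − x̄₂) = √(3.1270² + 2.3004²) = 3.8820 for independent samples with unequal variances.
With t* = 2.771, the margin is 2.771 × 3.8820 = 10.7570.

10.757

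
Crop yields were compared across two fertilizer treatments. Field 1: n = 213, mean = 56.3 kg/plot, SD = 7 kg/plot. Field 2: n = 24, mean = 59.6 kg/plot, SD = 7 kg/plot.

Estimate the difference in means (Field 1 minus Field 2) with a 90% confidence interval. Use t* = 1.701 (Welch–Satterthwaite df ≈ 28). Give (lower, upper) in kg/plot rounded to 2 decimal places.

SE₁ = s₁/√n₁ = 7/√213 = 0.4796; SE₂ = 7/√24 = 1.4289.
Independent samples, unequal variances: SE_diff = √(SE₁² + SE₂²) = √(0.23001616 + 2.04175521) = 1.5072.
t* = 1.701, so margin of error = 1.701 × 1.5072 = 2.5637.
Difference in means = 56.3 − 59.6 = -3.3000.
-3.3000 ± 2.5637 → (-5.86, -0.74).

(-5.86, -0.74)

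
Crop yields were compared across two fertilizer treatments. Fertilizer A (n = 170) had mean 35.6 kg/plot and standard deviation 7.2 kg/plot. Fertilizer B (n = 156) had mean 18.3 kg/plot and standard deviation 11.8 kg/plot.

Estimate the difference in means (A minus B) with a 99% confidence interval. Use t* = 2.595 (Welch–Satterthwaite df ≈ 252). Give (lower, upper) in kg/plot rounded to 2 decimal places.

SE₁ = s₁/√n₁ = 7.2/√170 = 0.5522; SE₂ = 11.8/√156 = 0.9448.
Independent samples, unequal variances: SE_diff = √(SE₁² + SE₂²) = √(0.30492484 + 0.89264704) = 1.0943.
t* = 2.595, so margin of error = 2.595 × 1.0943 = 2.8397.
Difference in means = 35.6 − 18.3 = 17.3000.
17.3000 ± 2.8397 → (14.46, 20.14).

(14.46, 20.14)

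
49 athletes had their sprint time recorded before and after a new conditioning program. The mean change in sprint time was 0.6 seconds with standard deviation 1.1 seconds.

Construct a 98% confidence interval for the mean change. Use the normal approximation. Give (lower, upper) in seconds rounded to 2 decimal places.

(0.23, 0.97)

This is a matched-pairs design, so SE = s_d/√n = 1.1/√49 = 0.1571.
Margin = 2.326 × 0.1571 = 0.3654; the interval is 0.6 ± 0.3654 = (0.23, 0.97).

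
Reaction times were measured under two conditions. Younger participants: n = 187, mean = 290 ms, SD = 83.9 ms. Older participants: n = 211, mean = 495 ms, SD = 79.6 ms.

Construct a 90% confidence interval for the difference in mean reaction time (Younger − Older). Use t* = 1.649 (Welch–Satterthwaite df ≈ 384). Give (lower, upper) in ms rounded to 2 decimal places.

(-218.57, -191.43)

Per-group SEs: s₁/√n₁ = 83.9/√187 = 6.1354, s₂/√n₂ = 79.6/√211 = 5.4799.
Unpooled SE of the difference: √(37.64313316 + 30.02930401) = 8.2263.
Margin of error = t* · SE = 1.649 × 8.2263 = 13.5652.
x̄₁ − x̄₂ = 290 − 495 = -205.0000.
CI: -205.0000 ± 13.5652 = (-218.57, -191.43).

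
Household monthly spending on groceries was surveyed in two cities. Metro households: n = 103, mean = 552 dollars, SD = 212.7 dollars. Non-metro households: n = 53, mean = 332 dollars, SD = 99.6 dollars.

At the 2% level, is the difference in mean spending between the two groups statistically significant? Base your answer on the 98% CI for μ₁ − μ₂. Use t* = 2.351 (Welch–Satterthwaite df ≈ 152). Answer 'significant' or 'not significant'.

Per-group SEs: s₁/√n₁ = 212.7/√103 = 20.9580, s₂/√n₂ = 99.6/√53 = 13.6811.
Unpooled SE of the difference: √(439.237764 + 187.17249721) = 25.0282.
Margin of error = t* · SE = 2.351 × 25.0282 = 58.8413.
x̄₁ − x̄₂ = 552 − 332 = 220.0000.
CI: 220.0000 ± 58.8413 = (161.1587, 278.8413).
The interval (161.1587, 278.8413) does not contain 0, so the difference is significant.

significant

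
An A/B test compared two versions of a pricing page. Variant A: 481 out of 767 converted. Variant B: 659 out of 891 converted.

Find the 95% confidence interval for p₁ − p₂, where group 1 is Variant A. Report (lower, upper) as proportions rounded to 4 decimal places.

Sample proportions: 481/767 = 0.6271, 659/891 = 0.7396.
Each SE is √(p̂(1−p̂)/n): √(0.6271·0.3729/767) = 0.01746 and √(0.7396·0.2604/891) = 0.01470.
SE(p̂₁ − p̂₂) = √(SE₁² + SE₂²) = √(0.0003048516 + 0.00021609) = 0.02282, since the two samples are independent.
At 95% confidence z* = 1.960; margin = 1.960 × 0.02282 = 0.04473.
The difference is 0.6271 − 0.7396 = -0.1125, so the interval is -0.1125 ± 0.04473 = (-0.1572, -0.0678).

(-0.1572, -0.0678)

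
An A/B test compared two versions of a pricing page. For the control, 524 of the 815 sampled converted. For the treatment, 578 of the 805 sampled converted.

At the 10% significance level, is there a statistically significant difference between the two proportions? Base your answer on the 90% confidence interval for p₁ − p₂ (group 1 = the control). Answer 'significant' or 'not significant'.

p̂₁ = 524/815 = 0.6429 and p̂₂ = 578/805 = 0.7180.
SE₁ = √(p̂₁(1−p̂₁)/n₁) = √(0.6429·0.3571/815) = 0.01678; SE₂ = √(0.7180·0.2820/805) = 0.01586.
Independent samples: SE of the difference = √(SE₁² + SE₂²) = √(0.0002815684 + 0.0002515396) = 0.02309.
z* for 90% confidence is 1.645, so the margin of error is 1.645 × 0.02309 = 0.03798.
Point estimate p̂₁ − p̂₂ = 0.6429 − 0.7180 = -0.0751.
-0.0751 ± 0.03798 → (-0.11308, -0.03712).
The interval (-0.11308, -0.03712) does not contain 0, so the difference is significant.

significant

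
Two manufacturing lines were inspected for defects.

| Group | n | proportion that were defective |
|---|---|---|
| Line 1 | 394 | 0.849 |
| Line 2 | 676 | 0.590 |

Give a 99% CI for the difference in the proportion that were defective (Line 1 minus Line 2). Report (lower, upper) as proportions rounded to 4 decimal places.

Each SE is √(p̂(1−p̂)/n): √(0.8490·0.1510/394) = 0.01804 and √(0.5900·0.4100/676) = 0.01892.
SE(p̂₁ − p̂₂) = √(SE₁² + SE₂²) = √(0.0003254416 + 0.0003579664) = 0.02614, since the two samples are independent.
At 99% confidence z* = 2.576; margin = 2.576 × 0.02614 = 0.06734.
The difference is 0.8490 − 0.5900 = 0.2590, so the interval is 0.2590 ± 0.06734 = (0.1917, 0.3263).

(0.1917, 0.3263)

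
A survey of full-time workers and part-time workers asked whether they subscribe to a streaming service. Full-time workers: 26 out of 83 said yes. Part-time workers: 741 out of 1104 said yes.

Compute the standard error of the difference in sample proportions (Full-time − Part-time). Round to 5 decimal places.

Sample proportions: 26/83 = 0.3133, 741/1104 = 0.6712.
Each SE is √(p̂(1−p̂)/n): √(0.3133·0.6867/83) = 0.05091 and √(0.6712·0.3288/1104) = 0.01414.
SE(p̂₁ − p̂₂) = √(SE₁² + SE₂²) = √(0.0025918281 + 0.0001999396) = 0.05284, since the two samples are independent.

0.05284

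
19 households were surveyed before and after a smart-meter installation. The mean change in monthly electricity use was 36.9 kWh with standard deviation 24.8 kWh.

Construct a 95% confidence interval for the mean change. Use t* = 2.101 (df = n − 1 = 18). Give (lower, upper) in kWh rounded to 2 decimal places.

(24.95, 48.85)

Paired design: SE = s_d/√n = 24.8/√19 = 5.6895.
t* = 2.101; margin of error = 2.101 × 5.6895 = 11.9536.
36.9 ± 11.9536 → (24.95, 48.85).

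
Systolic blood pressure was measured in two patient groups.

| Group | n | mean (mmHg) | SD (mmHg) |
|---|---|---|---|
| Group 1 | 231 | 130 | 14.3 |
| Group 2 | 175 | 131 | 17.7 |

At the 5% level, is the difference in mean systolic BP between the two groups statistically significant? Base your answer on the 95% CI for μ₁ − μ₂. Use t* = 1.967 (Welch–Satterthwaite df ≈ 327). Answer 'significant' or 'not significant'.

not significant

SE₁ = s₁/√n₁ = 14.3/√231 = 0.9409; SE₂ = 17.7/√175 = 1.3380.
Independent samples, unequal variances: SE_diff = √(SE₁² + SE₂²) = √(0.88529281 + 1.790244) = 1.6357.
t* = 1.967, so margin of error = 1.967 × 1.6357 = 3.2174.
Difference in means = 130 − 131 = -1.0000.
-1.0000 ± 3.2174 → (-4.2174, 2.2174).
The interval (-4.2174, 2.2174) contains 0, so the difference is not significant.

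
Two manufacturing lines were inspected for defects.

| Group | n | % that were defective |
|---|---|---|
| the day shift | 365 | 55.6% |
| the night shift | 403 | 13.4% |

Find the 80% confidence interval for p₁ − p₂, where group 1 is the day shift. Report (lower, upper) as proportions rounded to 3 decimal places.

(0.382, 0.462)

The two standard errors are √(0.5560×0.4440/365) = 0.02601 and √(0.1340×0.8660/403) = 0.01697.
Because the samples are independent, SE_diff = √(0.02601² + 0.01697²) = 0.03106.
Using z* = 1.282 for 80%, ME = 1.282 × 0.03106 = 0.03982.
p̂₁ − p̂₂ = 0.4220; interval 0.4220 ± 0.03982 gives (0.382, 0.462).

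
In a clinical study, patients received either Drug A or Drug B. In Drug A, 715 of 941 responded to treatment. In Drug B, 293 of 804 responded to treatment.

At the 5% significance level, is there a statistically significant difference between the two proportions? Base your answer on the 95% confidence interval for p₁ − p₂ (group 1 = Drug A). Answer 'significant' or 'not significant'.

First, p̂₁ = 715/941 = 0.7598; p̂₂ = 293/804 = 0.3644.
The two standard errors are √(0.7598×0.2402/941) = 0.01393 and √(0.3644×0.6356/804) = 0.01697.
Because the samples are independent, SE_diff = √(0.01393² + 0.01697²) = 0.02196.
Using z* = 1.960 for 95%, ME = 1.960 × 0.02196 = 0.04304.
p̂₁ − p̂₂ = 0.3954; interval 0.3954 ± 0.04304 gives (0.35236, 0.43844).
The interval (0.35236, 0.43844) does not contain 0, so the difference is significant.

significant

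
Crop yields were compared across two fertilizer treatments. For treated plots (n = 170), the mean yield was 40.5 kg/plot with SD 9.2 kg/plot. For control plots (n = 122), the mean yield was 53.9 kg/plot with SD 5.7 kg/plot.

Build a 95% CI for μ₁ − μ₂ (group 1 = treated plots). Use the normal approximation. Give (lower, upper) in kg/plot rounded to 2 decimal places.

(-15.11, -11.69)

Standard errors of each mean: 9.2/√170 = 0.7056 and 5.7/√122 = 0.5161.
SE(x̄₁ − x̄₂) = √(0.7056² + 0.5161²) = 0.8742 for independent samples with unequal variances.
With z* = 1.960, the margin is 1.960 × 0.8742 = 1.7134.
x̄₁ − x̄₂ = 40.5 − 53.9 = -13.4000; the interval is -13.4000 ± 1.7134 = (-15.11, -11.69).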